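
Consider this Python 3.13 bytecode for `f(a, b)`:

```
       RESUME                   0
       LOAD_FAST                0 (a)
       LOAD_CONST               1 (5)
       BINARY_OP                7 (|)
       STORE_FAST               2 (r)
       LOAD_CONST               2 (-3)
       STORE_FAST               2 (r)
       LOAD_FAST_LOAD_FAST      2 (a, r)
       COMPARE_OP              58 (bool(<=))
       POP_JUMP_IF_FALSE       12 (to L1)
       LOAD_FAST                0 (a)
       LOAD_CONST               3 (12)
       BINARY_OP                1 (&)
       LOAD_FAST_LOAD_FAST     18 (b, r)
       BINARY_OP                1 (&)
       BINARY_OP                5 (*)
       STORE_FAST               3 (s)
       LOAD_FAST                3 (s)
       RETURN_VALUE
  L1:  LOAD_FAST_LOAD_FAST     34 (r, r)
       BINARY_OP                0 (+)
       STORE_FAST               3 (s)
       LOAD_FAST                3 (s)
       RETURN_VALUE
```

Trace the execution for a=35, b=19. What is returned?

-6

LOAD_FAST a → push 35. Stack: [35]
LOAD_CONST → push 5. Stack: [35, 5]
BINARY_OP | → 35 | 5 = 39. Stack: [39]
STORE_FAST r → r=39. Stack: []
LOAD_CONST → push -3. Stack: [-3]
STORE_FAST r → r=-3. Stack: []
LOAD_FAST_LOAD_FAST a,r → push 35,-3. Stack: [35, -3]
COMPARE_OP bool(<=) → 35 vs -3 = False. Stack: [False]
POP_JUMP_IF_FALSE → pop False; jump. Stack: []
LOAD_FAST_LOAD_FAST r,r → push -3,-3. Stack: [-3, -3]
BINARY_OP + → -3 + -3 = -6. Stack: [-6]
STORE_FAST s → s=-6. Stack: []
LOAD_FAST s → push -6. Stack: [-6]
RETURN_VALUE → return -6.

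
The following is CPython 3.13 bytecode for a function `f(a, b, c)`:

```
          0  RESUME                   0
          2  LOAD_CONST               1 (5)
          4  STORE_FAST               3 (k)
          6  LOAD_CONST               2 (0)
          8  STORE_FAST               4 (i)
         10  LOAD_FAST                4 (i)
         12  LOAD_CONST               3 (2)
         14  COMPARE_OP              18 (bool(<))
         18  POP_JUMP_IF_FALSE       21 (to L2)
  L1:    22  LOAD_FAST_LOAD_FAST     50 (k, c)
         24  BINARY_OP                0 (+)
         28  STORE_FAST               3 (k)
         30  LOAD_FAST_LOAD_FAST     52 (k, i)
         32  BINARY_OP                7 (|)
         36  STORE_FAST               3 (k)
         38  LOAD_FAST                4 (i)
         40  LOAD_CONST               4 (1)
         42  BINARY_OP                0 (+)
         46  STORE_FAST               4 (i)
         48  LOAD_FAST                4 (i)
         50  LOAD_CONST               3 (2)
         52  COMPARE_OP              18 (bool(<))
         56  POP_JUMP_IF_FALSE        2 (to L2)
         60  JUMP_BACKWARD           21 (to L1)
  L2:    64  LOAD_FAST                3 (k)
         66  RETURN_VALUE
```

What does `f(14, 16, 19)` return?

LOAD_CONST → push 5. Stack: [5]
STORE_FAST k → k=5. Stack: []
LOAD_CONST → push 0. Stack: [0]
STORE_FAST i → i=0. Stack: []
LOAD_FAST i → push 0. Stack: [0]
LOAD_CONST → push 2. Stack: [0, 2]
COMPARE_OP bool(<) → 0 vs 2 = True. Stack: [True]
POP_JUMP_IF_FALSE → pop True; no jump. Stack: []
LOAD_FAST_LOAD_FAST k,c → push 5,19. Stack: [5, 19]
BINARY_OP + → 5 + 19 = 24. Stack: [24]
STORE_FAST k → k=24. Stack: []
LOAD_FAST_LOAD_FAST k,i → push 24,0. Stack: [24, 0]
BINARY_OP | → 24 | 0 = 24. Stack: [24]
STORE_FAST k → k=24. Stack: []
LOAD_FAST i → push 0. Stack: [0]
LOAD_CONST → push 1. Stack: [0, 1]
BINARY_OP + → 0 + 1 = 1. Stack: [1]
STORE_FAST i → i=1. Stack: []
LOAD_FAST i → push 1. Stack: [1]
LOAD_CONST → push 2. Stack: [1, 2]
COMPARE_OP bool(<) → 1 vs 2 = True. Stack: [True]
POP_JUMP_IF_FALSE → pop True; no jump. Stack: []
LOAD_FAST_LOAD_FAST k,c → push 24,19. Stack: [24, 19]
BINARY_OP + → 24 + 19 = 43. Stack: [43]
STORE_FAST k → k=43. Stack: []
LOAD_FAST_LOAD_FAST k,i → push 43,1. Stack: [43, 1]
BINARY_OP | → 43 | 1 = 43. Stack: [43]
STORE_FAST k → k=43. Stack: []
LOAD_FAST i → push 1. Stack: [1]
LOAD_CONST → push 1. Stack: [1, 1]
BINARY_OP + → 1 + 1 = 2. Stack: [2]
STORE_FAST i → i=2. Stack: []
LOAD_FAST i → push 2. Stack: [2]
LOAD_CONST → push 2. Stack: [2, 2]
COMPARE_OP bool(<) → 2 vs 2 = False. Stack: [False]
POP_JUMP_IF_FALSE → pop False; jump. Stack: []
LOAD_FAST k → push 43. Stack: [43]
RETURN_VALUE → return 43.

43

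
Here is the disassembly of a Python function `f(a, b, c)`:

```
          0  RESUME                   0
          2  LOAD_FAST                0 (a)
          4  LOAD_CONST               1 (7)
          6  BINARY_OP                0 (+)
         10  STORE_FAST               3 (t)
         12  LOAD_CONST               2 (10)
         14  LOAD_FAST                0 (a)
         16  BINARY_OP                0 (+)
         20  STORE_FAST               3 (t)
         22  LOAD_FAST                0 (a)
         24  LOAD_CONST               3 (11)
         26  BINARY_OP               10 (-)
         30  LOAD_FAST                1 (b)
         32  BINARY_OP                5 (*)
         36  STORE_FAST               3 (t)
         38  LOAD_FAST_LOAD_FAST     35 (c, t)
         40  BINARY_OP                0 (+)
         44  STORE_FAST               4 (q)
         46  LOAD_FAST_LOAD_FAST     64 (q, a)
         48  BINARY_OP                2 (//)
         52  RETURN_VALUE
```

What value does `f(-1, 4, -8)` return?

LOAD_FAST a → push -1. Stack: [-1]
LOAD_CONST → push 7. Stack: [-1, 7]
BINARY_OP + → -1 + 7 = 6. Stack: [6]
STORE_FAST t → t=6. Stack: []
LOAD_CONST → push 10. Stack: [10]
LOAD_FAST a → push -1. Stack: [10, -1]
BINARY_OP + → 10 + -1 = 9. Stack: [9]
STORE_FAST t → t=9. Stack: []
LOAD_FAST a → push -1. Stack: [-1]
LOAD_CONST → push 11. Stack: [-1, 11]
BINARY_OP - → -1 - 11 = -12. Stack: [-12]
LOAD_FAST b → push 4. Stack: [-12, 4]
BINARY_OP * → -12 * 4 = -48. Stack: [-48]
STORE_FAST t → t=-48. Stack: []
LOAD_FAST_LOAD_FAST c,t → push -8,-48. Stack: [-8, -48]
BINARY_OP + → -8 + -48 = -56. Stack: [-56]
STORE_FAST q → q=-56. Stack: []
LOAD_FAST_LOAD_FAST q,a → push -56,-1. Stack: [-56, -1]
BINARY_OP // → -56 // -1 = 56. Stack: [56]
RETURN_VALUE → return 56.

56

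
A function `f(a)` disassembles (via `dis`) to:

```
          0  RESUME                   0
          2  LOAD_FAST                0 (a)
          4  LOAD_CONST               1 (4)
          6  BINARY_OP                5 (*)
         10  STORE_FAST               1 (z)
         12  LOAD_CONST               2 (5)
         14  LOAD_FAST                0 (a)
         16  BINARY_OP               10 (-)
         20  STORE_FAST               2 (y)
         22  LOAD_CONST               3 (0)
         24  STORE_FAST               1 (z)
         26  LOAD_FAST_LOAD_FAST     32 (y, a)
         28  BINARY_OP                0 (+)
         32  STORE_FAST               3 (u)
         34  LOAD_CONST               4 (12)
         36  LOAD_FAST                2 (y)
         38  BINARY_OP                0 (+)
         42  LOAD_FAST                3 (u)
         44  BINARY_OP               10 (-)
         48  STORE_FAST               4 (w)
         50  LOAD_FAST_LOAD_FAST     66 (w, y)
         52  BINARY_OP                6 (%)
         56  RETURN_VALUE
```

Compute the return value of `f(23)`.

-11

LOAD_FAST a → push 23. Stack: [23]
LOAD_CONST → push 4. Stack: [23, 4]
BINARY_OP * → 23 * 4 = 92. Stack: [92]
STORE_FAST z → z=92. Stack: []
LOAD_CONST → push 5. Stack: [5]
LOAD_FAST a → push 23. Stack: [5, 23]
BINARY_OP - → 5 - 23 = -18. Stack: [-18]
STORE_FAST y → y=-18. Stack: []
LOAD_CONST → push 0. Stack: [0]
STORE_FAST z → z=0. Stack: []
LOAD_FAST_LOAD_FAST y,a → push -18,23. Stack: [-18, 23]
BINARY_OP + → -18 + 23 = 5. Stack: [5]
STORE_FAST u → u=5. Stack: []
LOAD_CONST → push 12. Stack: [12]
LOAD_FAST y → push -18. Stack: [12, -18]
BINARY_OP + → 12 + -18 = -6. Stack: [-6]
LOAD_FAST u → push 5. Stack: [-6, 5]
BINARY_OP - → -6 - 5 = -11. Stack: [-11]
STORE_FAST w → w=-11. Stack: []
LOAD_FAST_LOAD_FAST w,y → push -11,-18. Stack: [-11, -18]
BINARY_OP % → -11 % -18 = -11. Stack: [-11]
RETURN_VALUE → return -11.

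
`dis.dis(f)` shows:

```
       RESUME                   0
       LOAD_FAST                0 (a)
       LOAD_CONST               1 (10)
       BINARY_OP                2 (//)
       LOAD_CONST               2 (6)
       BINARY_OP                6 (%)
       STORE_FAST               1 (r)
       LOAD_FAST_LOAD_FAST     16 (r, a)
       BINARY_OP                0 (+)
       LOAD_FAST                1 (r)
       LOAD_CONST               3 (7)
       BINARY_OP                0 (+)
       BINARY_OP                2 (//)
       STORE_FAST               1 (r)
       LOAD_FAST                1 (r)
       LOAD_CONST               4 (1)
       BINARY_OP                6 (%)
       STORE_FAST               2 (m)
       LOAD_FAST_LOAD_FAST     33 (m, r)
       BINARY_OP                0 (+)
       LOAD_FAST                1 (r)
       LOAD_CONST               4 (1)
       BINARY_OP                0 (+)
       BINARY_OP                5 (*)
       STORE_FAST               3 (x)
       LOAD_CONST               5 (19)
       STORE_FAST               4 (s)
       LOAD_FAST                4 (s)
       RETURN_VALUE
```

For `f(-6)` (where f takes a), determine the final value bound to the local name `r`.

LOAD_FAST a → push -6. Stack: [-6]
LOAD_CONST → push 10. Stack: [-6, 10]
BINARY_OP // → -6 // 10 = -1. Stack: [-1]
LOAD_CONST → push 6. Stack: [-1, 6]
BINARY_OP % → -1 % 6 = 5. Stack: [5]
STORE_FAST r → r=5. Stack: []
LOAD_FAST_LOAD_FAST r,a → push 5,-6. Stack: [5, -6]
BINARY_OP + → 5 + -6 = -1. Stack: [-1]
LOAD_FAST r → push 5. Stack: [-1, 5]
LOAD_CONST → push 7. Stack: [-1, 5, 7]
BINARY_OP + → 5 + 7 = 12. Stack: [-1, 12]
BINARY_OP // → -1 // 12 = -1. Stack: [-1]
STORE_FAST r → r=-1. Stack: []
LOAD_FAST r → push -1. Stack: [-1]
LOAD_CONST → push 1. Stack: [-1, 1]
BINARY_OP % → -1 % 1 = 0. Stack: [0]
STORE_FAST m → m=0. Stack: []
LOAD_FAST_LOAD_FAST m,r → push 0,-1. Stack: [0, -1]
BINARY_OP + → 0 + -1 = -1. Stack: [-1]
LOAD_FAST r → push -1. Stack: [-1, -1]
LOAD_CONST → push 1. Stack: [-1, -1, 1]
BINARY_OP + → -1 + 1 = 0. Stack: [-1, 0]
BINARY_OP * → -1 * 0 = 0. Stack: [0]
STORE_FAST x → x=0. Stack: []
LOAD_CONST → push 19. Stack: [19]
STORE_FAST s → s=19. Stack: []
LOAD_FAST s → push 19. Stack: [19]
RETURN_VALUE → return 19.

-1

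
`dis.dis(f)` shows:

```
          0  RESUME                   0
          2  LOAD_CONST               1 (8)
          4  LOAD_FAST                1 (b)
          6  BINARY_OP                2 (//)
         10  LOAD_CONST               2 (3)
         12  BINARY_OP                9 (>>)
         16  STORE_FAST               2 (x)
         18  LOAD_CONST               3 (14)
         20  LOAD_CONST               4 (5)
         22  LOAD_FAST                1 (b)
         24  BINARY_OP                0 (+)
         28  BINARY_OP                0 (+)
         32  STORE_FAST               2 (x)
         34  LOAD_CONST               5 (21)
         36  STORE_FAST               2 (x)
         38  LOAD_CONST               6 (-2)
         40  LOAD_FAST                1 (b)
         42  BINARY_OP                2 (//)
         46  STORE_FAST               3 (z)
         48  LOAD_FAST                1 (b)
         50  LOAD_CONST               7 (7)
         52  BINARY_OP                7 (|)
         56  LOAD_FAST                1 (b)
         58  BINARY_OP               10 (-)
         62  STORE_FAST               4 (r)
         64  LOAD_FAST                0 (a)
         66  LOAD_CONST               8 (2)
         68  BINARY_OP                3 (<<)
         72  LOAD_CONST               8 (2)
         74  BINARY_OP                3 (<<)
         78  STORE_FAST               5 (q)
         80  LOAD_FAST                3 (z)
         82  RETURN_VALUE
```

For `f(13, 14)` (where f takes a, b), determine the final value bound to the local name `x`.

LOAD_CONST → push 8. Stack: [8]
LOAD_FAST b → push 14. Stack: [8, 14]
BINARY_OP // → 8 // 14 = 0. Stack: [0]
LOAD_CONST → push 3. Stack: [0, 3]
BINARY_OP >> → 0 >> 3 = 0. Stack: [0]
STORE_FAST x → x=0. Stack: []
LOAD_CONST → push 14. Stack: [14]
LOAD_CONST → push 5. Stack: [14, 5]
LOAD_FAST b → push 14. Stack: [14, 5, 14]
BINARY_OP + → 5 + 14 = 19. Stack: [14, 19]
BINARY_OP + → 14 + 19 = 33. Stack: [33]
STORE_FAST x → x=33. Stack: []
LOAD_CONST → push 21. Stack: [21]
STORE_FAST x → x=21. Stack: []
LOAD_CONST → push -2. Stack: [-2]
LOAD_FAST b → push 14. Stack: [-2, 14]
BINARY_OP // → -2 // 14 = -1. Stack: [-1]
STORE_FAST z → z=-1. Stack: []
LOAD_FAST b → push 14. Stack: [14]
LOAD_CONST → push 7. Stack: [14, 7]
BINARY_OP | → 14 | 7 = 15. Stack: [15]
LOAD_FAST b → push 14. Stack: [15, 14]
BINARY_OP - → 15 - 14 = 1. Stack: [1]
STORE_FAST r → r=1. Stack: []
LOAD_FAST a → push 13. Stack: [13]
LOAD_CONST → push 2. Stack: [13, 2]
BINARY_OP << → 13 << 2 = 52. Stack: [52]
LOAD_CONST → push 2. Stack: [52, 2]
BINARY_OP << → 52 << 2 = 208. Stack: [208]
STORE_FAST q → q=208. Stack: []
LOAD_FAST z → push -1. Stack: [-1]
RETURN_VALUE → return -1.

21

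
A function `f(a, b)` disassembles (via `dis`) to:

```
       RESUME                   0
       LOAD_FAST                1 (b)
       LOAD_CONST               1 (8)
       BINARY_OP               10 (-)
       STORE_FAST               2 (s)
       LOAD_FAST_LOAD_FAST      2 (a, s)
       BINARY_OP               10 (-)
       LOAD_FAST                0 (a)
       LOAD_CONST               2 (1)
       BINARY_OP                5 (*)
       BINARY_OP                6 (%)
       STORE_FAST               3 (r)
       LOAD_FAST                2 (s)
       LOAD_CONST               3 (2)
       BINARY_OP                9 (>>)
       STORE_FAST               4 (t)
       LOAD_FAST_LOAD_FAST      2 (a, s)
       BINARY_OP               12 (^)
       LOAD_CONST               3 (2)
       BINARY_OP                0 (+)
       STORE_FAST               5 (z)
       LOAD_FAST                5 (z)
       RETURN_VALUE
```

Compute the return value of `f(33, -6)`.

-43

LOAD_FAST b → push -6. Stack: [-6]
LOAD_CONST → push 8. Stack: [-6, 8]
BINARY_OP - → -6 - 8 = -14. Stack: [-14]
STORE_FAST s → s=-14. Stack: []
LOAD_FAST_LOAD_FAST a,s → push 33,-14. Stack: [33, -14]
BINARY_OP - → 33 - -14 = 47. Stack: [47]
LOAD_FAST a → push 33. Stack: [47, 33]
LOAD_CONST → push 1. Stack: [47, 33, 1]
BINARY_OP * → 33 * 1 = 33. Stack: [47, 33]
BINARY_OP % → 47 % 33 = 14. Stack: [14]
STORE_FAST r → r=14. Stack: []
LOAD_FAST s → push -14. Stack: [-14]
LOAD_CONST → push 2. Stack: [-14, 2]
BINARY_OP >> → -14 >> 2 = -4. Stack: [-4]
STORE_FAST t → t=-4. Stack: []
LOAD_FAST_LOAD_FAST a,s → push 33,-14. Stack: [33, -14]
BINARY_OP ^ → 33 ^ -14 = -45. Stack: [-45]
LOAD_CONST → push 2. Stack: [-45, 2]
BINARY_OP + → -45 + 2 = -43. Stack: [-43]
STORE_FAST z → z=-43. Stack: []
LOAD_FAST z → push -43. Stack: [-43]
RETURN_VALUE → return -43.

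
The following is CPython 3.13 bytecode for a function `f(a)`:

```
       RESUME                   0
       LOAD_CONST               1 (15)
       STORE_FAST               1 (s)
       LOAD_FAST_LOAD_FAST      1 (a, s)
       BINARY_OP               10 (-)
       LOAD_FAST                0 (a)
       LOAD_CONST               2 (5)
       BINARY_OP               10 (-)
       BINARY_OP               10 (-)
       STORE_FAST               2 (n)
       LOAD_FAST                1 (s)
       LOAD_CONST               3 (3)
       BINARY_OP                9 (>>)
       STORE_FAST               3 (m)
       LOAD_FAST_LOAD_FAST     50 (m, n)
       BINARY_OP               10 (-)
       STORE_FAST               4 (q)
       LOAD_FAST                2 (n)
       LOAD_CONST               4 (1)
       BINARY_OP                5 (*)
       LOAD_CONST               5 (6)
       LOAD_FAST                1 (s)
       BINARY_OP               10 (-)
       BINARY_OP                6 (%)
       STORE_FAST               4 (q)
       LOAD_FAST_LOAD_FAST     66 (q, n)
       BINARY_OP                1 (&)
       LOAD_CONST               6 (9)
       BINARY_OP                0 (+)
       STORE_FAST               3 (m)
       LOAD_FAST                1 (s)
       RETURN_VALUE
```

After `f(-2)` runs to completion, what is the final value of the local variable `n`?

-10

LOAD_CONST → push 15. Stack: [15]
STORE_FAST s → s=15. Stack: []
LOAD_FAST_LOAD_FAST a,s → push -2,15. Stack: [-2, 15]
BINARY_OP - → -2 - 15 = -17. Stack: [-17]
LOAD_FAST a → push -2. Stack: [-17, -2]
LOAD_CONST → push 5. Stack: [-17, -2, 5]
BINARY_OP - → -2 - 5 = -7. Stack: [-17, -7]
BINARY_OP - → -17 - -7 = -10. Stack: [-10]
STORE_FAST n → n=-10. Stack: []
LOAD_FAST s → push 15. Stack: [15]
LOAD_CONST → push 3. Stack: [15, 3]
BINARY_OP >> → 15 >> 3 = 1. Stack: [1]
STORE_FAST m → m=1. Stack: []
LOAD_FAST_LOAD_FAST m,n → push 1,-10. Stack: [1, -10]
BINARY_OP - → 1 - -10 = 11. Stack: [11]
STORE_FAST q → q=11. Stack: []
LOAD_FAST n → push -10. Stack: [-10]
LOAD_CONST → push 1. Stack: [-10, 1]
BINARY_OP * → -10 * 1 = -10. Stack: [-10]
LOAD_CONST → push 6. Stack: [-10, 6]
LOAD_FAST s → push 15. Stack: [-10, 6, 15]
BINARY_OP - → 6 - 15 = -9. Stack: [-10, -9]
BINARY_OP % → -10 % -9 = -1. Stack: [-1]
STORE_FAST q → q=-1. Stack: []
LOAD_FAST_LOAD_FAST q,n → push -1,-10. Stack: [-1, -10]
BINARY_OP & → -1 & -10 = -10. Stack: [-10]
LOAD_CONST → push 9. Stack: [-10, 9]
BINARY_OP + → -10 + 9 = -1. Stack: [-1]
STORE_FAST m → m=-1. Stack: []
LOAD_FAST s → push 15. Stack: [15]
RETURN_VALUE → return 15.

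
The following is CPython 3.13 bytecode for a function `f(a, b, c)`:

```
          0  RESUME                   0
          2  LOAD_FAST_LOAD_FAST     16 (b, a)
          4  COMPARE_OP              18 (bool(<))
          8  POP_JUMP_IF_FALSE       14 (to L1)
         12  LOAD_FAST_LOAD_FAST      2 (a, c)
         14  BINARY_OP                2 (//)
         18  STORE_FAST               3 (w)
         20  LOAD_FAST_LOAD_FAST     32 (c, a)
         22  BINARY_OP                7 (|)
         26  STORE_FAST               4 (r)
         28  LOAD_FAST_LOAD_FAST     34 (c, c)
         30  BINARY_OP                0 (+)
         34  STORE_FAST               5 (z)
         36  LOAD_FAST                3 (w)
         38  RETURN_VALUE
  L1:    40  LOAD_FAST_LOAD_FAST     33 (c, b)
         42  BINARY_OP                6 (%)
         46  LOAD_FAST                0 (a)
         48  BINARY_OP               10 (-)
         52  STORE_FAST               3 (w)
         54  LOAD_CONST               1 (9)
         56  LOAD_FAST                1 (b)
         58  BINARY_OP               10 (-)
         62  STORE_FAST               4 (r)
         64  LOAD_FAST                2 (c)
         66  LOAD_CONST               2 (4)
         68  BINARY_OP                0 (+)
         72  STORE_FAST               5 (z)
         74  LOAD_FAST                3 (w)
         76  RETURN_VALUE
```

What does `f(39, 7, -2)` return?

-20

LOAD_FAST_LOAD_FAST b,a → push 7,39. Stack: [7, 39]
COMPARE_OP bool(<) → 7 vs 39 = True. Stack: [True]
POP_JUMP_IF_FALSE → pop True; no jump. Stack: []
LOAD_FAST_LOAD_FAST a,c → push 39,-2. Stack: [39, -2]
BINARY_OP // → 39 // -2 = -20. Stack: [-20]
STORE_FAST w → w=-20. Stack: []
LOAD_FAST_LOAD_FAST c,a → push -2,39. Stack: [-2, 39]
BINARY_OP | → -2 | 39 = -1. Stack: [-1]
STORE_FAST r → r=-1. Stack: []
LOAD_FAST_LOAD_FAST c,c → push -2,-2. Stack: [-2, -2]
BINARY_OP + → -2 + -2 = -4. Stack: [-4]
STORE_FAST z → z=-4. Stack: []
LOAD_FAST w → push -20. Stack: [-20]
RETURN_VALUE → return -20.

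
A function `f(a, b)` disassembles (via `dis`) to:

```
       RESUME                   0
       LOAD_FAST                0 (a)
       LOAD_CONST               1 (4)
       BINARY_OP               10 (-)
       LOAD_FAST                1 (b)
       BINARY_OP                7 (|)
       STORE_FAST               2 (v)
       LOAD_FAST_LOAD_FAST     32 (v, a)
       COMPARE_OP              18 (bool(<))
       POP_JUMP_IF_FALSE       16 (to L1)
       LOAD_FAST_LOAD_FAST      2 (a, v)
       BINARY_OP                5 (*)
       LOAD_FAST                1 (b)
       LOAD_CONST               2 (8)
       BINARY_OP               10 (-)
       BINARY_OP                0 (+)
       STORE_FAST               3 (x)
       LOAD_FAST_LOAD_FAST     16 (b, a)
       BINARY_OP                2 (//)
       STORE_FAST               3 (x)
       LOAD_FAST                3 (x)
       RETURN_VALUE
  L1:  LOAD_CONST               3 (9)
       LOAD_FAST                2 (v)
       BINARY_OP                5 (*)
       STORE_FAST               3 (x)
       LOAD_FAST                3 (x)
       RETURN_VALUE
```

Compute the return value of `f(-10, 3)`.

LOAD_FAST a → push -10. Stack: [-10]
LOAD_CONST → push 4. Stack: [-10, 4]
BINARY_OP - → -10 - 4 = -14. Stack: [-14]
LOAD_FAST b → push 3. Stack: [-14, 3]
BINARY_OP | → -14 | 3 = -13. Stack: [-13]
STORE_FAST v → v=-13. Stack: []
LOAD_FAST_LOAD_FAST v,a → push -13,-10. Stack: [-13, -10]
COMPARE_OP bool(<) → -13 vs -10 = True. Stack: [True]
POP_JUMP_IF_FALSE → pop True; no jump. Stack: []
LOAD_FAST_LOAD_FAST a,v → push -10,-13. Stack: [-10, -13]
BINARY_OP * → -10 * -13 = 130. Stack: [130]
LOAD_FAST b → push 3. Stack: [130, 3]
LOAD_CONST → push 8. Stack: [130, 3, 8]
BINARY_OP - → 3 - 8 = -5. Stack: [130, -5]
BINARY_OP + → 130 + -5 = 125. Stack: [125]
STORE_FAST x → x=125. Stack: []
LOAD_FAST_LOAD_FAST b,a → push 3,-10. Stack: [3, -10]
BINARY_OP // → 3 // -10 = -1. Stack: [-1]
STORE_FAST x → x=-1. Stack: []
LOAD_FAST x → push -1. Stack: [-1]
RETURN_VALUE → return -1.

-1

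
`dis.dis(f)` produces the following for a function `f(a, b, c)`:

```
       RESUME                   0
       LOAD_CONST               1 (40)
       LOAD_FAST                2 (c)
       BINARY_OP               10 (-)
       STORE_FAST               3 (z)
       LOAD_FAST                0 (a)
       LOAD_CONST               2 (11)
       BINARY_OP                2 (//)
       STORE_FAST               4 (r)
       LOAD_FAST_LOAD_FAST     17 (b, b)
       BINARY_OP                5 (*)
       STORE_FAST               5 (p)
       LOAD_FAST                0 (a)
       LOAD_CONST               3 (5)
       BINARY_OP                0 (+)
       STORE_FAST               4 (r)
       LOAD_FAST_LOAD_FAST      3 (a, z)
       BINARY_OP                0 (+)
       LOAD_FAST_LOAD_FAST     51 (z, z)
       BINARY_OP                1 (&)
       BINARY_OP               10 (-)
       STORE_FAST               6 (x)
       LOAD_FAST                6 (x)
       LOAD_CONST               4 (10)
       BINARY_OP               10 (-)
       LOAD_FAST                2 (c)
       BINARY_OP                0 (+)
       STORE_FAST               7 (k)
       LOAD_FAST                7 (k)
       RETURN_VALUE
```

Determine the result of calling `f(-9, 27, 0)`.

-19

LOAD_CONST → push 40. Stack: [40]
LOAD_FAST c → push 0. Stack: [40, 0]
BINARY_OP - → 40 - 0 = 40. Stack: [40]
STORE_FAST z → z=40. Stack: []
LOAD_FAST a → push -9. Stack: [-9]
LOAD_CONST → push 11. Stack: [-9, 11]
BINARY_OP // → -9 // 11 = -1. Stack: [-1]
STORE_FAST r → r=-1. Stack: []
LOAD_FAST_LOAD_FAST b,b → push 27,27. Stack: [27, 27]
BINARY_OP * → 27 * 27 = 729. Stack: [729]
STORE_FAST p → p=729. Stack: []
LOAD_FAST a → push -9. Stack: [-9]
LOAD_CONST → push 5. Stack: [-9, 5]
BINARY_OP + → -9 + 5 = -4. Stack: [-4]
STORE_FAST r → r=-4. Stack: []
LOAD_FAST_LOAD_FAST a,z → push -9,40. Stack: [-9, 40]
BINARY_OP + → -9 + 40 = 31. Stack: [31]
LOAD_FAST_LOAD_FAST z,z → push 40,40. Stack: [31, 40, 40]
BINARY_OP & → 40 & 40 = 40. Stack: [31, 40]
BINARY_OP - → 31 - 40 = -9. Stack: [-9]
STORE_FAST x → x=-9. Stack: []
LOAD_FAST x → push -9. Stack: [-9]
LOAD_CONST → push 10. Stack: [-9, 10]
BINARY_OP - → -9 - 10 = -19. Stack: [-19]
LOAD_FAST c → push 0. Stack: [-19, 0]
BINARY_OP + → -19 + 0 = -19. Stack: [-19]
STORE_FAST k → k=-19. Stack: []
LOAD_FAST k → push -19. Stack: [-19]
RETURN_VALUE → return -19.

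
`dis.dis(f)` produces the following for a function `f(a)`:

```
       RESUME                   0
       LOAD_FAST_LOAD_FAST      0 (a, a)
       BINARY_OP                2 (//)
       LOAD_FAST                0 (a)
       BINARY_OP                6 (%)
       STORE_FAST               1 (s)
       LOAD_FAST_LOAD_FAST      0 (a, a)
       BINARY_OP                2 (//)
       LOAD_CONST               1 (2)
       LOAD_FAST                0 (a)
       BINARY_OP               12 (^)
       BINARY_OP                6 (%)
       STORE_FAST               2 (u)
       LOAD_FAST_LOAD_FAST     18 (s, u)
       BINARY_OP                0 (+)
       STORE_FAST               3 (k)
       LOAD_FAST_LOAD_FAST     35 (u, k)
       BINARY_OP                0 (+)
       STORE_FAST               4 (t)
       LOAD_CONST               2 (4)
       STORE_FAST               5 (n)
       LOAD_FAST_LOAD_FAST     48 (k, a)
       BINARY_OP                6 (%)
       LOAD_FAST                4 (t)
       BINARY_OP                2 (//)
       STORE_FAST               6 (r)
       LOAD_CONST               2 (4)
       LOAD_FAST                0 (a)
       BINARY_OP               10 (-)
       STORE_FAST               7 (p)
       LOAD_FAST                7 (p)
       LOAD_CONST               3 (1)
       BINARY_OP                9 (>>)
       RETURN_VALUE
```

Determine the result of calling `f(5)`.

-1

LOAD_FAST_LOAD_FAST a,a → push 5,5. Stack: [5, 5]
BINARY_OP // → 5 // 5 = 1. Stack: [1]
LOAD_FAST a → push 5. Stack: [1, 5]
BINARY_OP % → 1 % 5 = 1. Stack: [1]
STORE_FAST s → s=1. Stack: []
LOAD_FAST_LOAD_FAST a,a → push 5,5. Stack: [5, 5]
BINARY_OP // → 5 // 5 = 1. Stack: [1]
LOAD_CONST → push 2. Stack: [1, 2]
LOAD_FAST a → push 5. Stack: [1, 2, 5]
BINARY_OP ^ → 2 ^ 5 = 7. Stack: [1, 7]
BINARY_OP % → 1 % 7 = 1. Stack: [1]
STORE_FAST u → u=1. Stack: []
LOAD_FAST_LOAD_FAST s,u → push 1,1. Stack: [1, 1]
BINARY_OP + → 1 + 1 = 2. Stack: [2]
STORE_FAST k → k=2. Stack: []
LOAD_FAST_LOAD_FAST u,k → push 1,2. Stack: [1, 2]
BINARY_OP + → 1 + 2 = 3. Stack: [3]
STORE_FAST t → t=3. Stack: []
LOAD_CONST → push 4. Stack: [4]
STORE_FAST n → n=4. Stack: []
LOAD_FAST_LOAD_FAST k,a → push 2,5. Stack: [2, 5]
BINARY_OP % → 2 % 5 = 2. Stack: [2]
LOAD_FAST t → push 3. Stack: [2, 3]
BINARY_OP // → 2 // 3 = 0. Stack: [0]
STORE_FAST r → r=0. Stack: []
LOAD_CONST → push 4. Stack: [4]
LOAD_FAST a → push 5. Stack: [4, 5]
BINARY_OP - → 4 - 5 = -1. Stack: [-1]
STORE_FAST p → p=-1. Stack: []
LOAD_FAST p → push -1. Stack: [-1]
LOAD_CONST → push 1. Stack: [-1, 1]
BINARY_OP >> → -1 >> 1 = -1. Stack: [-1]
RETURN_VALUE → return -1.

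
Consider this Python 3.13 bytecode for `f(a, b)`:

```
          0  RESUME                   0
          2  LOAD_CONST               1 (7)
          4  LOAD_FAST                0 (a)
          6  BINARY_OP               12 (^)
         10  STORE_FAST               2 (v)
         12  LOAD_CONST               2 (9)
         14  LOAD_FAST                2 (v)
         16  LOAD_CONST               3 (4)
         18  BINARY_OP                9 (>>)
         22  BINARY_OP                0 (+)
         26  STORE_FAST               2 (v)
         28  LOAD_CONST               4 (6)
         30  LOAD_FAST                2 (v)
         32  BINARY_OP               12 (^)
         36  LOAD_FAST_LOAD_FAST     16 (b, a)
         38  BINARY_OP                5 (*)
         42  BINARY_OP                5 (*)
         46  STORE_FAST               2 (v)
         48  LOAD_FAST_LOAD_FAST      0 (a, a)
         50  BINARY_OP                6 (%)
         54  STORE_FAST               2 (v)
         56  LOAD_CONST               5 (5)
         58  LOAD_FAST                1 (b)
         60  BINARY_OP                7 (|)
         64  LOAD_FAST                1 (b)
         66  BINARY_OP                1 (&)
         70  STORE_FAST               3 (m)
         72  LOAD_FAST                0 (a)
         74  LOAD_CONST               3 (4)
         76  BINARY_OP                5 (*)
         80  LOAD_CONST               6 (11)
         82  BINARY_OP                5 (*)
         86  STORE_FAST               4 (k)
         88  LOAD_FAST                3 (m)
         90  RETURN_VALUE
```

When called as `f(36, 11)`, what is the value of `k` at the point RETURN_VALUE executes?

LOAD_CONST → push 7. Stack: [7]
LOAD_FAST a → push 36. Stack: [7, 36]
BINARY_OP ^ → 7 ^ 36 = 35. Stack: [35]
STORE_FAST v → v=35. Stack: []
LOAD_CONST → push 9. Stack: [9]
LOAD_FAST v → push 35. Stack: [9, 35]
LOAD_CONST → push 4. Stack: [9, 35, 4]
BINARY_OP >> → 35 >> 4 = 2. Stack: [9, 2]
BINARY_OP + → 9 + 2 = 11. Stack: [11]
STORE_FAST v → v=11. Stack: []
LOAD_CONST → push 6. Stack: [6]
LOAD_FAST v → push 11. Stack: [6, 11]
BINARY_OP ^ → 6 ^ 11 = 13. Stack: [13]
LOAD_FAST_LOAD_FAST b,a → push 11,36. Stack: [13, 11, 36]
BINARY_OP * → 11 * 36 = 396. Stack: [13, 396]
BINARY_OP * → 13 * 396 = 5148. Stack: [5148]
STORE_FAST v → v=5148. Stack: []
LOAD_FAST_LOAD_FAST a,a → push 36,36. Stack: [36, 36]
BINARY_OP % → 36 % 36 = 0. Stack: [0]
STORE_FAST v → v=0. Stack: []
LOAD_CONST → push 5. Stack: [5]
LOAD_FAST b → push 11. Stack: [5, 11]
BINARY_OP | → 5 | 11 = 15. Stack: [15]
LOAD_FAST b → push 11. Stack: [15, 11]
BINARY_OP & → 15 & 11 = 11. Stack: [11]
STORE_FAST m → m=11. Stack: []
LOAD_FAST a → push 36. Stack: [36]
LOAD_CONST → push 4. Stack: [36, 4]
BINARY_OP * → 36 * 4 = 144. Stack: [144]
LOAD_CONST → push 11. Stack: [144, 11]
BINARY_OP * → 144 * 11 = 1584. Stack: [1584]
STORE_FAST k → k=1584. Stack: []
LOAD_FAST m → push 11. Stack: [11]
RETURN_VALUE → return 11.

1584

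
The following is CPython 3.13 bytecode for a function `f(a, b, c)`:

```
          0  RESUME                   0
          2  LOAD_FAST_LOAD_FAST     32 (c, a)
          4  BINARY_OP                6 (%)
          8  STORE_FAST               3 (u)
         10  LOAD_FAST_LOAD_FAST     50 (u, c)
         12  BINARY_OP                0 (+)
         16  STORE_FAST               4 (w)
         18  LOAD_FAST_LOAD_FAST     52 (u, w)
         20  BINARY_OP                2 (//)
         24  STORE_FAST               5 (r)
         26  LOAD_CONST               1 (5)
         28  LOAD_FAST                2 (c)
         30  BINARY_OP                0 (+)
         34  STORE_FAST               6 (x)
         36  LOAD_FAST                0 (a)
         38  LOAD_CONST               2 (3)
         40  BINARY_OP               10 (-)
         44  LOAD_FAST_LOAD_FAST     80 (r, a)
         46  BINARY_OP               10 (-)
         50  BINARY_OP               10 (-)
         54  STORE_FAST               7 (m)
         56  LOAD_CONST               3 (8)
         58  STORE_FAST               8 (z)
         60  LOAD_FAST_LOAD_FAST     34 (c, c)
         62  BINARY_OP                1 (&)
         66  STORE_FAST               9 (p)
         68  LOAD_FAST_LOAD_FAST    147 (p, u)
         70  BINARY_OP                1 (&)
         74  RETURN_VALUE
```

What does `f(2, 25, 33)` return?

1

LOAD_FAST_LOAD_FAST c,a → push 33,2. Stack: [33, 2]
BINARY_OP % → 33 % 2 = 1. Stack: [1]
STORE_FAST u → u=1. Stack: []
LOAD_FAST_LOAD_FAST u,c → push 1,33. Stack: [1, 33]
BINARY_OP + → 1 + 33 = 34. Stack: [34]
STORE_FAST w → w=34. Stack: []
LOAD_FAST_LOAD_FAST u,w → push 1,34. Stack: [1, 34]
BINARY_OP // → 1 // 34 = 0. Stack: [0]
STORE_FAST r → r=0. Stack: []
LOAD_CONST → push 5. Stack: [5]
LOAD_FAST c → push 33. Stack: [5, 33]
BINARY_OP + → 5 + 33 = 38. Stack: [38]
STORE_FAST x → x=38. Stack: []
LOAD_FAST a → push 2. Stack: [2]
LOAD_CONST → push 3. Stack: [2, 3]
BINARY_OP - → 2 - 3 = -1. Stack: [-1]
LOAD_FAST_LOAD_FAST r,a → push 0,2. Stack: [-1, 0, 2]
BINARY_OP - → 0 - 2 = -2. Stack: [-1, -2]
BINARY_OP - → -1 - -2 = 1. Stack: [1]
STORE_FAST m → m=1. Stack: []
LOAD_CONST → push 8. Stack: [8]
STORE_FAST z → z=8. Stack: []
LOAD_FAST_LOAD_FAST c,c → push 33,33. Stack: [33, 33]
BINARY_OP & → 33 & 33 = 33. Stack: [33]
STORE_FAST p → p=33. Stack: []
LOAD_FAST_LOAD_FAST p,u → push 33,1. Stack: [33, 1]
BINARY_OP & → 33 & 1 = 1. Stack: [1]
RETURN_VALUE → return 1.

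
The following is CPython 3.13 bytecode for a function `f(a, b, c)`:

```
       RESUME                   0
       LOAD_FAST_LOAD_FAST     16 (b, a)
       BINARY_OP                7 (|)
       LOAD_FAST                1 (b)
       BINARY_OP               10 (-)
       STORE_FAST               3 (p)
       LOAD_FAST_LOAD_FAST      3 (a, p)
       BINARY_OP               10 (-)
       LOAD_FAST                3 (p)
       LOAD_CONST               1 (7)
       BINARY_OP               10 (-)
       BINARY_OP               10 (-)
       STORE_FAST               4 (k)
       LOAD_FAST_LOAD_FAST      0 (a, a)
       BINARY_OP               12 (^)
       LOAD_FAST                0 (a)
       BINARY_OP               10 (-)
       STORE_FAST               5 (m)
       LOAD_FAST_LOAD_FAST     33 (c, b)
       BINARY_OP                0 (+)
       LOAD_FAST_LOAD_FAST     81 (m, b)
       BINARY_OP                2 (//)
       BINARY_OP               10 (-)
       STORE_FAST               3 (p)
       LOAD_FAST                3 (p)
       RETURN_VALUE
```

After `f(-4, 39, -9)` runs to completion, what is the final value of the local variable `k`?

83

LOAD_FAST_LOAD_FAST b,a → push 39,-4. Stack: [39, -4]
BINARY_OP | → 39 | -4 = -1. Stack: [-1]
LOAD_FAST b → push 39. Stack: [-1, 39]
BINARY_OP - → -1 - 39 = -40. Stack: [-40]
STORE_FAST p → p=-40. Stack: []
LOAD_FAST_LOAD_FAST a,p → push -4,-40. Stack: [-4, -40]
BINARY_OP - → -4 - -40 = 36. Stack: [36]
LOAD_FAST p → push -40. Stack: [36, -40]
LOAD_CONST → push 7. Stack: [36, -40, 7]
BINARY_OP - → -40 - 7 = -47. Stack: [36, -47]
BINARY_OP - → 36 - -47 = 83. Stack: [83]
STORE_FAST k → k=83. Stack: []
LOAD_FAST_LOAD_FAST a,a → push -4,-4. Stack: [-4, -4]
BINARY_OP ^ → -4 ^ -4 = 0. Stack: [0]
LOAD_FAST a → push -4. Stack: [0, -4]
BINARY_OP - → 0 - -4 = 4. Stack: [4]
STORE_FAST m → m=4. Stack: []
LOAD_FAST_LOAD_FAST c,b → push -9,39. Stack: [-9, 39]
BINARY_OP + → -9 + 39 = 30. Stack: [30]
LOAD_FAST_LOAD_FAST m,b → push 4,39. Stack: [30, 4, 39]
BINARY_OP // → 4 // 39 = 0. Stack: [30, 0]
BINARY_OP - → 30 - 0 = 30. Stack: [30]
STORE_FAST p → p=30. Stack: []
LOAD_FAST p → push 30. Stack: [30]
RETURN_VALUE → return 30.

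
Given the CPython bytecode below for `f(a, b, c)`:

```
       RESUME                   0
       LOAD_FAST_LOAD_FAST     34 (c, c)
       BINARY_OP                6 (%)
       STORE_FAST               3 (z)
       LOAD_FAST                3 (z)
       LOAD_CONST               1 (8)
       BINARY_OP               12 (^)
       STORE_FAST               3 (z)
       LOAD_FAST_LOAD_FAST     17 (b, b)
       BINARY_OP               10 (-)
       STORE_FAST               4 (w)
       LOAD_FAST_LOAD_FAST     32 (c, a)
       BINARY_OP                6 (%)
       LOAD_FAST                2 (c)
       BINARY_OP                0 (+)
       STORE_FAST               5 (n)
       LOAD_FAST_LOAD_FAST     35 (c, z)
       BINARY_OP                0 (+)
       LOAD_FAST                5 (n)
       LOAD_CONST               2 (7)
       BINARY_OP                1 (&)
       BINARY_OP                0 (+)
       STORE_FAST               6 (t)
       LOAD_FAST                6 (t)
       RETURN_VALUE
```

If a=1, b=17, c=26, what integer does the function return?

LOAD_FAST_LOAD_FAST c,c → push 26,26. Stack: [26, 26]
BINARY_OP % → 26 % 26 = 0. Stack: [0]
STORE_FAST z → z=0. Stack: []
LOAD_FAST z → push 0. Stack: [0]
LOAD_CONST → push 8. Stack: [0, 8]
BINARY_OP ^ → 0 ^ 8 = 8. Stack: [8]
STORE_FAST z → z=8. Stack: []
LOAD_FAST_LOAD_FAST b,b → push 17,17. Stack: [17, 17]
BINARY_OP - → 17 - 17 = 0. Stack: [0]
STORE_FAST w → w=0. Stack: []
LOAD_FAST_LOAD_FAST c,a → push 26,1. Stack: [26, 1]
BINARY_OP % → 26 % 1 = 0. Stack: [0]
LOAD_FAST c → push 26. Stack: [0, 26]
BINARY_OP + → 0 + 26 = 26. Stack: [26]
STORE_FAST n → n=26. Stack: []
LOAD_FAST_LOAD_FAST c,z → push 26,8. Stack: [26, 8]
BINARY_OP + → 26 + 8 = 34. Stack: [34]
LOAD_FAST n → push 26. Stack: [34, 26]
LOAD_CONST → push 7. Stack: [34, 26, 7]
BINARY_OP & → 26 & 7 = 2. Stack: [34, 2]
BINARY_OP + → 34 + 2 = 36. Stack: [36]
STORE_FAST t → t=36. Stack: []
LOAD_FAST t → push 36. Stack: [36]
RETURN_VALUE → return 36.

36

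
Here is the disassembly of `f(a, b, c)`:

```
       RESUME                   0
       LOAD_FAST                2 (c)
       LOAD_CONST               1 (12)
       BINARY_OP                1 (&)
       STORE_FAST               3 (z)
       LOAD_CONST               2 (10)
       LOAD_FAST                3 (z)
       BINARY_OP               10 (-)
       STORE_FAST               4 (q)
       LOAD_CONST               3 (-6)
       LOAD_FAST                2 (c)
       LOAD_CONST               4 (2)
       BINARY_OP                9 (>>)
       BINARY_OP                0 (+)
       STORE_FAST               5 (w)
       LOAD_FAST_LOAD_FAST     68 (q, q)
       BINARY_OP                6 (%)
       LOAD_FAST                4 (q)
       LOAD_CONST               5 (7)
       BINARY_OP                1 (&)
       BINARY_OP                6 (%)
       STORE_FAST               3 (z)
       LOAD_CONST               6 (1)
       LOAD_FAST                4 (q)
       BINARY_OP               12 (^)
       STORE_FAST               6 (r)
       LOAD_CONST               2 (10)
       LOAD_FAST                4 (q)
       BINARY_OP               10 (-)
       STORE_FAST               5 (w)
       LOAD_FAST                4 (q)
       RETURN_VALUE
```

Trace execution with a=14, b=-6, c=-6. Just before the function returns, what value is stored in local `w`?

LOAD_FAST c → push -6. Stack: [-6]
LOAD_CONST → push 12. Stack: [-6, 12]
BINARY_OP & → -6 & 12 = 8. Stack: [8]
STORE_FAST z → z=8. Stack: []
LOAD_CONST → push 10. Stack: [10]
LOAD_FAST z → push 8. Stack: [10, 8]
BINARY_OP - → 10 - 8 = 2. Stack: [2]
STORE_FAST q → q=2. Stack: []
LOAD_CONST → push -6. Stack: [-6]
LOAD_FAST c → push -6. Stack: [-6, -6]
LOAD_CONST → push 2. Stack: [-6, -6, 2]
BINARY_OP >> → -6 >> 2 = -2. Stack: [-6, -2]
BINARY_OP + → -6 + -2 = -8. Stack: [-8]
STORE_FAST w → w=-8. Stack: []
LOAD_FAST_LOAD_FAST q,q → push 2,2. Stack: [2, 2]
BINARY_OP % → 2 % 2 = 0. Stack: [0]
LOAD_FAST q → push 2. Stack: [0, 2]
LOAD_CONST → push 7. Stack: [0, 2, 7]
BINARY_OP & → 2 & 7 = 2. Stack: [0, 2]
BINARY_OP % → 0 % 2 = 0. Stack: [0]
STORE_FAST z → z=0. Stack: []
LOAD_CONST → push 1. Stack: [1]
LOAD_FAST q → push 2. Stack: [1, 2]
BINARY_OP ^ → 1 ^ 2 = 3. Stack: [3]
STORE_FAST r → r=3. Stack: []
LOAD_CONST → push 10. Stack: [10]
LOAD_FAST q → push 2. Stack: [10, 2]
BINARY_OP - → 10 - 2 = 8. Stack: [8]
STORE_FAST w → w=8. Stack: []
LOAD_FAST q → push 2. Stack: [2]
RETURN_VALUE → return 2.

8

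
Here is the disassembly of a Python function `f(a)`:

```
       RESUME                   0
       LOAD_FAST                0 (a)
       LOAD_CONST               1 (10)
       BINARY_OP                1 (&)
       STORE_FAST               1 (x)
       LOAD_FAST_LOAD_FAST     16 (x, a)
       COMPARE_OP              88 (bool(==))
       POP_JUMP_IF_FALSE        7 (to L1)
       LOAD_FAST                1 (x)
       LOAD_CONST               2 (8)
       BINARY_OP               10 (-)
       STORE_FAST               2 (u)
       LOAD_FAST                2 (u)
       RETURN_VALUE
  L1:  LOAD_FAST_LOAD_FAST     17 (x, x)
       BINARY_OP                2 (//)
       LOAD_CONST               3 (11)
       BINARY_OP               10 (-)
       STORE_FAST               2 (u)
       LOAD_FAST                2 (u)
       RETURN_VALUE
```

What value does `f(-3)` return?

LOAD_FAST a → push -3. Stack: [-3]
LOAD_CONST → push 10. Stack: [-3, 10]
BINARY_OP & → -3 & 10 = 8. Stack: [8]
STORE_FAST x → x=8. Stack: []
LOAD_FAST_LOAD_FAST x,a → push 8,-3. Stack: [8, -3]
COMPARE_OP bool(==) → 8 vs -3 = False. Stack: [False]
POP_JUMP_IF_FALSE → pop False; jump. Stack: []
LOAD_FAST_LOAD_FAST x,x → push 8,8. Stack: [8, 8]
BINARY_OP // → 8 // 8 = 1. Stack: [1]
LOAD_CONST → push 11. Stack: [1, 11]
BINARY_OP - → 1 - 11 = -10. Stack: [-10]
STORE_FAST u → u=-10. Stack: []
LOAD_FAST u → push -10. Stack: [-10]
RETURN_VALUE → return -10.

-10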